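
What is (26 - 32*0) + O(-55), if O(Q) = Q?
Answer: -29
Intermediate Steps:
(26 - 32*0) + O(-55) = (26 - 32*0) - 55 = (26 + 0) - 55 = 26 - 55 = -29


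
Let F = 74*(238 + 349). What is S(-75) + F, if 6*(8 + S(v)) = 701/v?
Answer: 19542799/450 ≈ 43428.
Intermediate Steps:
S(v) = -8 + 701/(6*v) (S(v) = -8 + (701/v)/6 = -8 + 701/(6*v))
F = 43438 (F = 74*587 = 43438)
S(-75) + F = (-8 + (701/6)/(-75)) + 43438 = (-8 + (701/6)*(-1/75)) + 43438 = (-8 - 701/450) + 43438 = -4301/450 + 43438 = 19542799/450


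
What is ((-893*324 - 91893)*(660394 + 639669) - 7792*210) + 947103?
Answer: -495617206392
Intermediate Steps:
((-893*324 - 91893)*(660394 + 639669) - 7792*210) + 947103 = ((-289332 - 91893)*1300063 - 1636320) + 947103 = (-381225*1300063 - 1636320) + 947103 = (-495616517175 - 1636320) + 947103 = -495618153495 + 947103 = -495617206392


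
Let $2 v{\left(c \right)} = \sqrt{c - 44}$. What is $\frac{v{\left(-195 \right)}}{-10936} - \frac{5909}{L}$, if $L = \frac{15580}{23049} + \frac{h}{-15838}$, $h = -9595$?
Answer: $- \frac{113530569282}{24626905} - \frac{i \sqrt{239}}{21872} \approx -4610.0 - 0.00070682 i$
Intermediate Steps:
$v{\left(c \right)} = \frac{\sqrt{-44 + c}}{2}$ ($v{\left(c \right)} = \frac{\sqrt{c - 44}}{2} = \frac{\sqrt{-44 + c}}{2}$)
$L = \frac{467911195}{365050062}$ ($L = \frac{15580}{23049} - \frac{9595}{-15838} = 15580 \cdot \frac{1}{23049} - - \frac{9595}{15838} = \frac{15580}{23049} + \frac{9595}{15838} = \frac{467911195}{365050062} \approx 1.2818$)
$\frac{v{\left(-195 \right)}}{-10936} - \frac{5909}{L} = \frac{\frac{1}{2} \sqrt{-44 - 195}}{-10936} - \frac{5909}{\frac{467911195}{365050062}} = \frac{\sqrt{-239}}{2} \left(- \frac{1}{10936}\right) - \frac{113530569282}{24626905} = \frac{i \sqrt{239}}{2} \left(- \frac{1}{10936}\right) - \frac{113530569282}{24626905} = - \frac{i \sqrt{239}}{21872} - \frac{113530569282}{24626905} = - \frac{113530569282}{24626905} - \frac{i \sqrt{239}}{21872}$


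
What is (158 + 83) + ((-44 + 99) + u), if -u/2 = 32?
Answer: 232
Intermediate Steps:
u = -64 (u = -2*32 = -64)
(158 + 83) + ((-44 + 99) + u) = (158 + 83) + ((-44 + 99) - 64) = 241 + (55 - 64) = 241 - 9 = 232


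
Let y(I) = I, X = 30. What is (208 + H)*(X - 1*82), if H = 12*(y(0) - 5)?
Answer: -7696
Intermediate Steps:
H = -60 (H = 12*(0 - 5) = 12*(-5) = -60)
(208 + H)*(X - 1*82) = (208 - 60)*(30 - 1*82) = 148*(30 - 82) = 148*(-52) = -7696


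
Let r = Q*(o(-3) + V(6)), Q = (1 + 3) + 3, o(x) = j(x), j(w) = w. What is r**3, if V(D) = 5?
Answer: 2744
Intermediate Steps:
o(x) = x
Q = 7 (Q = 4 + 3 = 7)
r = 14 (r = 7*(-3 + 5) = 7*2 = 14)
r**3 = 14**3 = 2744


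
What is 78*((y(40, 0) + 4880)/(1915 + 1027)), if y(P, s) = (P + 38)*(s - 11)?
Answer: 156858/1471 ≈ 106.63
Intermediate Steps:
y(P, s) = (-11 + s)*(38 + P) (y(P, s) = (38 + P)*(-11 + s) = (-11 + s)*(38 + P))
78*((y(40, 0) + 4880)/(1915 + 1027)) = 78*(((-418 - 11*40 + 38*0 + 40*0) + 4880)/(1915 + 1027)) = 78*(((-418 - 440 + 0 + 0) + 4880)/2942) = 78*((-858 + 4880)*(1/2942)) = 78*(4022*(1/2942)) = 78*(2011/1471) = 156858/1471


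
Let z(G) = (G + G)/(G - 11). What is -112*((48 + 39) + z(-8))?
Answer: -186928/19 ≈ -9838.3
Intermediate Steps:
z(G) = 2*G/(-11 + G) (z(G) = (2*G)/(-11 + G) = 2*G/(-11 + G))
-112*((48 + 39) + z(-8)) = -112*((48 + 39) + 2*(-8)/(-11 - 8)) = -112*(87 + 2*(-8)/(-19)) = -112*(87 + 2*(-8)*(-1/19)) = -112*(87 + 16/19) = -112*1669/19 = -186928/19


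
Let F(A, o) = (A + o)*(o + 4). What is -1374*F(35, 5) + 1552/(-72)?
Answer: -4451954/9 ≈ -4.9466e+5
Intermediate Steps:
F(A, o) = (4 + o)*(A + o) (F(A, o) = (A + o)*(4 + o) = (4 + o)*(A + o))
-1374*F(35, 5) + 1552/(-72) = -1374*(5² + 4*35 + 4*5 + 35*5) + 1552/(-72) = -1374*(25 + 140 + 20 + 175) + 1552*(-1/72) = -1374*360 - 194/9 = -494640 - 194/9 = -4451954/9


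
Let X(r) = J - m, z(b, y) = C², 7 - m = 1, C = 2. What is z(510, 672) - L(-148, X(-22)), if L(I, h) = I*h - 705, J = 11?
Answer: 1449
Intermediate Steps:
m = 6 (m = 7 - 1*1 = 7 - 1 = 6)
z(b, y) = 4 (z(b, y) = 2² = 4)
X(r) = 5 (X(r) = 11 - 1*6 = 11 - 6 = 5)
L(I, h) = -705 + I*h
z(510, 672) - L(-148, X(-22)) = 4 - (-705 - 148*5) = 4 - (-705 - 740) = 4 - 1*(-1445) = 4 + 1445 = 1449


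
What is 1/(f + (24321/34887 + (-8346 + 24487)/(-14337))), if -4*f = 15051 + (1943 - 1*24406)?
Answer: 166724973/308869901339 ≈ 0.00053979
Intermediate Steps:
f = 1853 (f = -(15051 + (1943 - 1*24406))/4 = -(15051 + (1943 - 24406))/4 = -(15051 - 22463)/4 = -¼*(-7412) = 1853)
1/(f + (24321/34887 + (-8346 + 24487)/(-14337))) = 1/(1853 + (24321/34887 + (-8346 + 24487)/(-14337))) = 1/(1853 + (24321*(1/34887) + 16141*(-1/14337))) = 1/(1853 + (8107/11629 - 16141/14337)) = 1/(1853 - 71473630/166724973) = 1/(308869901339/166724973) = 166724973/308869901339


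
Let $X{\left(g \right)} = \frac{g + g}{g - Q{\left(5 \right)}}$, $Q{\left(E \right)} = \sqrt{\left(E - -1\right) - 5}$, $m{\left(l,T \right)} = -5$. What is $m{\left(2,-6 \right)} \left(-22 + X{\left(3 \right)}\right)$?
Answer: $95$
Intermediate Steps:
$Q{\left(E \right)} = \sqrt{-4 + E}$ ($Q{\left(E \right)} = \sqrt{\left(E + 1\right) - 5} = \sqrt{\left(1 + E\right) - 5} = \sqrt{-4 + E}$)
$X{\left(g \right)} = \frac{2 g}{-1 + g}$ ($X{\left(g \right)} = \frac{g + g}{g + \left(0 - \sqrt{-4 + 5}\right)} = \frac{2 g}{g + \left(0 - \sqrt{1}\right)} = \frac{2 g}{g + \left(0 - 1\right)} = \frac{2 g}{g - 1} = \frac{2 g}{-1 + g}$)
$m{\left(2,-6 \right)} \left(-22 + X{\left(3 \right)}\right) = - 5 \left(-22 + 2 \cdot 3 \frac{1}{-1 + 3}\right) = - 5 \left(-22 + 2 \cdot 3 \cdot \frac{1}{2}\right) = - 5 \left(-22 + 3\right) = \left(-5\right) \left(-19\right) = 95$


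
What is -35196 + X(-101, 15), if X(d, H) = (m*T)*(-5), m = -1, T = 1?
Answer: -35191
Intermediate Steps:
X(d, H) = 5 (X(d, H) = -1*1*(-5) = -1*(-5) = 5)
-35196 + X(-101, 15) = -35196 + 5 = -35191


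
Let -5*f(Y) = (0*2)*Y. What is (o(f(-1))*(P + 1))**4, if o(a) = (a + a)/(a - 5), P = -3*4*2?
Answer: 0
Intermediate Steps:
P = -24 (P = -12*2 = -24)
f(Y) = 0 (f(Y) = -0*2*Y/5 = -0*Y = -1/5*0 = 0)
o(a) = 2*a/(-5 + a) (o(a) = (2*a)/(-5 + a) = 2*a/(-5 + a))
(o(f(-1))*(P + 1))**4 = ((2*0/(-5 + 0))*(-24 + 1))**4 = ((2*0/(-5))*(-23))**4 = ((2*0*(-1/5))*(-23))**4 = (0*(-23))**4 = 0**4 = 0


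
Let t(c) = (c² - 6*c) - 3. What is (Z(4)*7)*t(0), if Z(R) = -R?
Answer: 84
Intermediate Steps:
t(c) = -3 + c² - 6*c
(Z(4)*7)*t(0) = (-1*4*7)*(-3 + 0² - 6*0) = (-4*7)*(-3 + 0 + 0) = -28*(-3) = 84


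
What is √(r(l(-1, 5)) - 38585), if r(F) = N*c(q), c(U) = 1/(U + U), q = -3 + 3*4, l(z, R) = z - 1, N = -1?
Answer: I*√1389062/6 ≈ 196.43*I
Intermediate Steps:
l(z, R) = -1 + z
q = 9 (q = -3 + 12 = 9)
c(U) = 1/(2*U)
r(F) = -1/18 (r(F) = -1/(2*9) = -1*1/18 = -1/18)
√(r(l(-1, 5)) - 38585) = √(-1/18 - 38585) = √(-694531/18) = I*√1389062/6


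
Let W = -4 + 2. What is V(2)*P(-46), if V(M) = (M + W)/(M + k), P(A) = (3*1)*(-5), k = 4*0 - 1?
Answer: 0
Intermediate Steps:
W = -2
k = -1 (k = 0 - 1 = -1)
P(A) = -15 (P(A) = 3*(-5) = -15)
V(M) = (-2 + M)/(-1 + M) (V(M) = (M - 2)/(M - 1) = (-2 + M)/(-1 + M))
V(2)*P(-46) = ((-2 + 2)/(-1 + 2))*(-15) = (0/1)*(-15) = (1*0)*(-15) = 0*(-15) = 0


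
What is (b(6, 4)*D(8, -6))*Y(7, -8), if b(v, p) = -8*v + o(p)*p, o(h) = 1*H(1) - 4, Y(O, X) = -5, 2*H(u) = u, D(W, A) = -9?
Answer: -2790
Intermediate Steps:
H(u) = u/2
o(h) = -7/2 (o(h) = 1*((½)*1) - 4 = 1*(½) - 4 = ½ - 4 = -7/2)
b(v, p) = -8*v - 7*p/2
(b(6, 4)*D(8, -6))*Y(7, -8) = ((-8*6 - 7/2*4)*(-9))*(-5) = ((-48 - 14)*(-9))*(-5) = -62*(-9)*(-5) = 558*(-5) = -2790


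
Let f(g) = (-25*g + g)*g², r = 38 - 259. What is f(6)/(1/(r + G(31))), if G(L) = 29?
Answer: 995328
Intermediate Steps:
r = -221
f(g) = -24*g³ (f(g) = (-24*g)*g² = -24*g³)
f(6)/(1/(r + G(31))) = (-24*6³)/(1/(-221 + 29)) = (-24*216)/(1/(-192)) = -5184/(-1/192) = -5184*(-192) = 995328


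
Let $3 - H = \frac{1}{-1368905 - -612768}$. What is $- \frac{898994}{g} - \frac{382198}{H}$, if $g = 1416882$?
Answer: $- \frac{6021654494154745}{47265766638} \approx -1.274 \cdot 10^{5}$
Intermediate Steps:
$H = \frac{2268412}{756137}$ ($H = 3 - \frac{1}{-1368905 - -612768} = 3 - \frac{1}{-1368905 + 612768} = 3 - \frac{1}{-756137} = 3 - - \frac{1}{756137} = 3 + \frac{1}{756137} = \frac{2268412}{756137} \approx 3.0$)
$- \frac{898994}{g} - \frac{382198}{H} = - \frac{898994}{1416882} - \frac{382198}{\frac{2268412}{756137}} = \left(-898994\right) \frac{1}{1416882} - \frac{144497024563}{1134206} = - \frac{26441}{41673} - \frac{144497024563}{1134206} = - \frac{6021654494154745}{47265766638}$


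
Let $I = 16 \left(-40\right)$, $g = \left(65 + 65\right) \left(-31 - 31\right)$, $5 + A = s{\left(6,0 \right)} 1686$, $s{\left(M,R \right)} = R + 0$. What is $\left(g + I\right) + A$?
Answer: $-8705$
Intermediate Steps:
$s{\left(M,R \right)} = R$
$A = -5$ ($A = -5 + 0 \cdot 1686 = -5 + 0 = -5$)
$g = -8060$ ($g = 130 \left(-31 - 31\right) = 130 \left(-62\right) = -8060$)
$I = -640$
$\left(g + I\right) + A = \left(-8060 - 640\right) - 5 = -8700 - 5 = -8705$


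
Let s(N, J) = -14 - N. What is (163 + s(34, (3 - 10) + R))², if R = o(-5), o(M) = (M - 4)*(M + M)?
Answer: 13225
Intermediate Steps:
o(M) = 2*M*(-4 + M) (o(M) = (-4 + M)*(2*M) = 2*M*(-4 + M))
R = 90 (R = 2*(-5)*(-4 - 5) = 2*(-5)*(-9) = 90)
(163 + s(34, (3 - 10) + R))² = (163 + (-14 - 1*34))² = (163 + (-14 - 34))² = (163 - 48)² = 115² = 13225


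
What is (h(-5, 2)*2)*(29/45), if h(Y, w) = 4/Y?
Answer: -232/225 ≈ -1.0311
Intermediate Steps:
(h(-5, 2)*2)*(29/45) = ((4/(-5))*2)*(29/45) = ((4*(-⅕))*2)*(29*(1/45)) = -⅘*2*(29/45) = -8/5*29/45 = -232/225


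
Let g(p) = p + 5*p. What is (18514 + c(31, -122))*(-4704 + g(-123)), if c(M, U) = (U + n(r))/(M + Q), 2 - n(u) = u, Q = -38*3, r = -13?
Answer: -8363096898/83 ≈ -1.0076e+8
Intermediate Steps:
Q = -114
g(p) = 6*p
n(u) = 2 - u
c(M, U) = (15 + U)/(-114 + M) (c(M, U) = (U + (2 - 1*(-13)))/(M - 114) = (U + (2 + 13))/(-114 + M) = (U + 15)/(-114 + M) = (15 + U)/(-114 + M))
(18514 + c(31, -122))*(-4704 + g(-123)) = (18514 + (15 - 122)/(-114 + 31))*(-4704 + 6*(-123)) = (18514 - 107/(-83))*(-4704 - 738) = (18514 - 1/83*(-107))*(-5442) = (18514 + 107/83)*(-5442) = (1536769/83)*(-5442) = -8363096898/83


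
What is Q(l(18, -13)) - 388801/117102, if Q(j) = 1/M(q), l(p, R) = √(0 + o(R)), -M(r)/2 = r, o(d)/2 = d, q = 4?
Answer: -1613755/468408 ≈ -3.4452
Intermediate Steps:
o(d) = 2*d
M(r) = -2*r
l(p, R) = √2*√R (l(p, R) = √(0 + 2*R) = √(2*R) = √2*√R)
Q(j) = -⅛ (Q(j) = 1/(-2*4) = 1/(-8) = -⅛)
Q(l(18, -13)) - 388801/117102 = -⅛ - 388801/117102 = -1613755/468408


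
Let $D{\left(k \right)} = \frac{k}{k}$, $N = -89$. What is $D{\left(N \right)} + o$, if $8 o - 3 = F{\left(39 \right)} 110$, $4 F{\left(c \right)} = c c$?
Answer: $\frac{83677}{16} \approx 5229.8$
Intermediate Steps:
$D{\left(k \right)} = 1$
$F{\left(c \right)} = \frac{c^{2}}{4}$ ($F{\left(c \right)} = \frac{c c}{4} = \frac{c^{2}}{4}$)
$o = \frac{83661}{16}$ ($o = \frac{3}{8} + \frac{\frac{39^{2}}{4} \cdot 110}{8} = \frac{3}{8} + \frac{\frac{1}{4} \cdot 1521 \cdot 110}{8} = \frac{3}{8} + \frac{\frac{1521}{4} \cdot 110}{8} = \frac{3}{8} + \frac{1}{8} \cdot \frac{83655}{2} = \frac{3}{8} + \frac{83655}{16} = \frac{83661}{16} \approx 5228.8$)
$D{\left(N \right)} + o = 1 + \frac{83661}{16} = \frac{83677}{16}$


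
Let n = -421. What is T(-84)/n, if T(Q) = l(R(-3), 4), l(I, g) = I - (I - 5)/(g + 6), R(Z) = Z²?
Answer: -43/2105 ≈ -0.020428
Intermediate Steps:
l(I, g) = I - (-5 + I)/(6 + g)
T(Q) = 43/5 (T(Q) = (5 + 5*(-3)² + (-3)²*4)/(6 + 4) = (5 + 5*9 + 9*4)/10 = (5 + 45 + 36)/10 = (⅒)*86 = 43/5)
T(-84)/n = (43/5)/(-421) = (43/5)*(-1/421) = -43/2105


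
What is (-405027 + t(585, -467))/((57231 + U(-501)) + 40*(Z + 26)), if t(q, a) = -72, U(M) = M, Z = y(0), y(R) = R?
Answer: -405099/57770 ≈ -7.0123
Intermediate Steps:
Z = 0
(-405027 + t(585, -467))/((57231 + U(-501)) + 40*(Z + 26)) = (-405027 - 72)/((57231 - 501) + 40*(0 + 26)) = -405099/(56730 + 40*26) = -405099/(56730 + 1040) = -405099/57770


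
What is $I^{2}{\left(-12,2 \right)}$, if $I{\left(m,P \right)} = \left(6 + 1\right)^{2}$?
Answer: $2401$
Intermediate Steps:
$I{\left(m,P \right)} = 49$ ($I{\left(m,P \right)} = 7^{2} = 49$)
$I^{2}{\left(-12,2 \right)} = 49^{2} = 2401$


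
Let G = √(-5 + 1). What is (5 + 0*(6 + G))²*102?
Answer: 2550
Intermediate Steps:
G = 2*I (G = √(-4) = 2*I ≈ 2.0*I)
(5 + 0*(6 + G))²*102 = (5 + 0*(6 + 2*I))²*102 = (5 + 0)²*102 = 5²*102 = 25*102 = 2550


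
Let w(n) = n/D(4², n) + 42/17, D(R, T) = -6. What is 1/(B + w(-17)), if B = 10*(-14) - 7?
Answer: -102/14453 ≈ -0.0070574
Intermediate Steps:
B = -147 (B = -140 - 7 = -147)
w(n) = 42/17 - n/6 (w(n) = n/(-6) + 42/17 = n*(-⅙) + 42*(1/17) = -n/6 + 42/17 = 42/17 - n/6)
1/(B + w(-17)) = 1/(-147 + (42/17 - ⅙*(-17))) = 1/(-147 + (42/17 + 17/6)) = 1/(-147 + 541/102) = 1/(-14453/102) = -102/14453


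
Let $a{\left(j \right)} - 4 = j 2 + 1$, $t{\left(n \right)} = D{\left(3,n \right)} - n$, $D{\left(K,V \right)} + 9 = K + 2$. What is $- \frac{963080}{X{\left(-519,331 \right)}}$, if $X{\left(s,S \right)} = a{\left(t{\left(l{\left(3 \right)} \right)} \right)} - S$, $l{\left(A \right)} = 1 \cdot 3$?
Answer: $\frac{48154}{17} \approx 2832.6$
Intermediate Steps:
$D{\left(K,V \right)} = -7 + K$ ($D{\left(K,V \right)} = -9 + \left(K + 2\right) = -9 + \left(2 + K\right) = -7 + K$)
$l{\left(A \right)} = 3$
$t{\left(n \right)} = -4 - n$ ($t{\left(n \right)} = \left(-7 + 3\right) - n = -4 - n$)
$a{\left(j \right)} = 5 + 2 j$ ($a{\left(j \right)} = 4 + \left(j 2 + 1\right) = 4 + \left(2 j + 1\right) = 4 + \left(1 + 2 j\right) = 5 + 2 j$)
$X{\left(s,S \right)} = -9 - S$ ($X{\left(s,S \right)} = \left(5 + 2 \left(-4 - 3\right)\right) - S = \left(5 + 2 \left(-7\right)\right) - S = \left(5 - 14\right) - S = -9 - S$)
$- \frac{963080}{X{\left(-519,331 \right)}} = - \frac{963080}{-9 - 331} = - \frac{963080}{-340} = \left(-963080\right) \left(- \frac{1}{340}\right) = \frac{48154}{17}$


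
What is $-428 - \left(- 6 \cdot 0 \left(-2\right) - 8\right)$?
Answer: $-420$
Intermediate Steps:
$-428 - \left(- 6 \cdot 0 \left(-2\right) - 8\right) = -428 - \left(\left(-6\right) 0 - 8\right) = -428 - \left(0 - 8\right) = -428 - -8 = -428 + 8 = -420$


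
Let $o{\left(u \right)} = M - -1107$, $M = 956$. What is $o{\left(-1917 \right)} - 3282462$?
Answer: $-3280399$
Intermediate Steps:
$o{\left(u \right)} = 2063$ ($o{\left(u \right)} = 956 - -1107 = 956 + 1107 = 2063$)
$o{\left(-1917 \right)} - 3282462 = 2063 - 3282462 = -3280399$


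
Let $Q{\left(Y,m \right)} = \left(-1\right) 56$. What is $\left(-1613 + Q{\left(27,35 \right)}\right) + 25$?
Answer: $-1644$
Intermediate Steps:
$Q{\left(Y,m \right)} = -56$
$\left(-1613 + Q{\left(27,35 \right)}\right) + 25 = \left(-1613 - 56\right) + 25 = -1669 + 25 = -1644$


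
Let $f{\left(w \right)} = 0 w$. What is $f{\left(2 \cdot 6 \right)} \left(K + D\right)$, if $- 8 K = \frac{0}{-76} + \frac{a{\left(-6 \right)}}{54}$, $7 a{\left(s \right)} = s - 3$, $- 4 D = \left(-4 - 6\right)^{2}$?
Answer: $0$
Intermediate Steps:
$D = -25$ ($D = - \frac{\left(-4 - 6\right)^{2}}{4} = - \frac{\left(-10\right)^{2}}{4} = \left(- \frac{1}{4}\right) 100 = -25$)
$f{\left(w \right)} = 0$
$a{\left(s \right)} = - \frac{3}{7} + \frac{s}{7}$ ($a{\left(s \right)} = \frac{s - 3}{7} = \frac{-3 + s}{7} = - \frac{3}{7} + \frac{s}{7}$)
$K = \frac{1}{336}$ ($K = - \frac{\frac{0}{-76} + \frac{- \frac{3}{7} + \frac{1}{7} \left(-6\right)}{54}}{8} = - \frac{0 \left(- \frac{1}{76}\right) + \left(- \frac{3}{7} - \frac{6}{7}\right) \frac{1}{54}}{8} = - \frac{0 - \frac{1}{42}}{8} = \left(- \frac{1}{8}\right) \left(- \frac{1}{42}\right) = \frac{1}{336} \approx 0.0029762$)
$f{\left(2 \cdot 6 \right)} \left(K + D\right) = 0 \left(\frac{1}{336} - 25\right) = 0 \left(- \frac{8399}{336}\right) = 0$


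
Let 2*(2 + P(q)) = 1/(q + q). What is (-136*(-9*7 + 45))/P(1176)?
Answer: -11515392/9407 ≈ -1224.1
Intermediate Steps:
P(q) = -2 + 1/(4*q) (P(q) = -2 + 1/(2*(q + q)) = -2 + 1/(2*((2*q))) = -2 + (1/(2*q))/2 = -2 + 1/(4*q))
(-136*(-9*7 + 45))/P(1176) = (-136*(-9*7 + 45))/(-2 + (¼)/1176) = (-136*(-63 + 45))/(-2 + (¼)*(1/1176)) = (-136*(-18))/(-2 + 1/4704) = 2448/(-9407/4704) = 2448*(-4704/9407) = -11515392/9407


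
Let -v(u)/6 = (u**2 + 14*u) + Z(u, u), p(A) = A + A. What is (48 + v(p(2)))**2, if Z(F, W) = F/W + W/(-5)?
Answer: 3709476/25 ≈ 1.4838e+5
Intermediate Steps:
p(A) = 2*A
Z(F, W) = -W/5 + F/W (Z(F, W) = F/W + W*(-1/5) = F/W - W/5 = -W/5 + F/W)
v(u) = -6 - 6*u**2 - 414*u/5 (v(u) = -6*((u**2 + 14*u) + (-u/5 + u/u)) = -6*((u**2 + 14*u) + (-u/5 + 1)) = -6*((u**2 + 14*u) + (1 - u/5)) = -6*(1 + u**2 + 69*u/5) = -6 - 6*u**2 - 414*u/5)
(48 + v(p(2)))**2 = (48 + (-6 - 6*(2*2)**2 - 828*2/5))**2 = (48 + (-6 - 6*4**2 - 414/5*4))**2 = (48 + (-6 - 6*16 - 1656/5))**2 = (48 + (-6 - 96 - 1656/5))**2 = (48 - 2166/5)**2 = (-1926/5)**2 = 3709476/25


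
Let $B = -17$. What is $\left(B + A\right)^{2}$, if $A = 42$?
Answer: $625$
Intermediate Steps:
$\left(B + A\right)^{2} = \left(-17 + 42\right)^{2} = 25^{2} = 625$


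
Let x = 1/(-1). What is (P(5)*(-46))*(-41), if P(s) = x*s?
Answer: -9430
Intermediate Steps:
x = -1
P(s) = -s
(P(5)*(-46))*(-41) = (-1*5*(-46))*(-41) = -5*(-46)*(-41) = 230*(-41) = -9430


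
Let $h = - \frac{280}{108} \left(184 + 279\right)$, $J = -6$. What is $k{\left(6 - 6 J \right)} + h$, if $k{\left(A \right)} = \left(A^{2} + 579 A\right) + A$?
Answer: $\frac{672938}{27} \approx 24924.0$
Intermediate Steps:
$k{\left(A \right)} = A^{2} + 580 A$
$h = - \frac{32410}{27}$ ($h = \left(-280\right) \frac{1}{108} \cdot 463 = \left(- \frac{70}{27}\right) 463 = - \frac{32410}{27} \approx -1200.4$)
$k{\left(6 - 6 J \right)} + h = \left(6 - -36\right) \left(580 + \left(6 - -36\right)\right) - \frac{32410}{27} = \left(6 + 36\right) \left(580 + \left(6 + 36\right)\right) - \frac{32410}{27} = 42 \left(580 + 42\right) - \frac{32410}{27} = 42 \cdot 622 - \frac{32410}{27} = 26124 - \frac{32410}{27} = \frac{672938}{27}$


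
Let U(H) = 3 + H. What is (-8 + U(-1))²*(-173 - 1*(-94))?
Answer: -2844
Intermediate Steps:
(-8 + U(-1))²*(-173 - 1*(-94)) = (-8 + (3 - 1))²*(-173 - 1*(-94)) = (-8 + 2)²*(-173 + 94) = (-6)²*(-79) = 36*(-79) = -2844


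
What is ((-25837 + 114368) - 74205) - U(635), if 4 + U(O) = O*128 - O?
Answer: -66315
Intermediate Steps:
U(O) = -4 + 127*O (U(O) = -4 + (O*128 - O) = -4 + (128*O - O) = -4 + 127*O)
((-25837 + 114368) - 74205) - U(635) = ((-25837 + 114368) - 74205) - (-4 + 127*635) = (88531 - 74205) - (-4 + 80645) = 14326 - 1*80641 = 14326 - 80641 = -66315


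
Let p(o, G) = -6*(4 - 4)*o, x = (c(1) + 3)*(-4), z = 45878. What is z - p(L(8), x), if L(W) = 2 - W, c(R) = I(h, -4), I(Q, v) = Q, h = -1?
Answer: 45878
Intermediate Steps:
c(R) = -1
x = -8 (x = (-1 + 3)*(-4) = 2*(-4) = -8)
p(o, G) = 0 (p(o, G) = -0*o = -6*0 = 0)
z - p(L(8), x) = 45878 - 1*0 = 45878 + 0 = 45878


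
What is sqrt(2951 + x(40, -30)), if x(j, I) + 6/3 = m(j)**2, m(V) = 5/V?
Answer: sqrt(188737)/8 ≈ 54.305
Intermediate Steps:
x(j, I) = -2 + 25/j**2 (x(j, I) = -2 + (5/j)**2 = -2 + 25/j**2)
sqrt(2951 + x(40, -30)) = sqrt(2951 + (-2 + 25/40**2)) = sqrt(2951 + (-2 + 25*(1/1600))) = sqrt(2951 + (-2 + 1/64)) = sqrt(2951 - 127/64) = sqrt(188737/64) = sqrt(188737)/8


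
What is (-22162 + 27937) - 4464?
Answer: 1311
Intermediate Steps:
(-22162 + 27937) - 4464 = 5775 - 4464 = 1311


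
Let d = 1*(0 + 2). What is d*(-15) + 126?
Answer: 96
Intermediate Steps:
d = 2 (d = 1*2 = 2)
d*(-15) + 126 = 2*(-15) + 126 = -30 + 126 = 96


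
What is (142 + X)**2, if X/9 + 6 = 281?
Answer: 6848689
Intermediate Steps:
X = 2475 (X = -54 + 9*281 = -54 + 2529 = 2475)
(142 + X)**2 = (142 + 2475)**2 = 2617**2 = 6848689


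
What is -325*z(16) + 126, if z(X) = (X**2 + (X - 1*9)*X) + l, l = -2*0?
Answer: -119474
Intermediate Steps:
l = 0
z(X) = X**2 + X*(-9 + X) (z(X) = (X**2 + (X - 1*9)*X) + 0 = (X**2 + (X - 9)*X) + 0 = (X**2 + (-9 + X)*X) + 0 = (X**2 + X*(-9 + X)) + 0 = X**2 + X*(-9 + X))
-325*z(16) + 126 = -5200*(-9 + 2*16) + 126 = -5200*(-9 + 32) + 126 = -5200*23 + 126 = -325*368 + 126 = -119600 + 126 = -119474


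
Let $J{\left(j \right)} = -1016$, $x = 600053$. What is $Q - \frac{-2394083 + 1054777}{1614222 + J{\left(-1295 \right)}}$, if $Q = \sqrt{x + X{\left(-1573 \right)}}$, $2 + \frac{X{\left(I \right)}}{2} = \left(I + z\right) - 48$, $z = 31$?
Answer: $\frac{669653}{806603} + 7 \sqrt{12181} \approx 773.4$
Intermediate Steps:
$X{\left(I \right)} = -38 + 2 I$ ($X{\left(I \right)} = -4 + 2 \left(\left(I + 31\right) - 48\right) = -4 + 2 \left(\left(31 + I\right) - 48\right) = -4 + 2 \left(-17 + I\right) = -4 + \left(-34 + 2 I\right) = -38 + 2 I$)
$Q = 7 \sqrt{12181}$ ($Q = \sqrt{600053 + \left(-38 + 2 \left(-1573\right)\right)} = \sqrt{600053 - 3184} = \sqrt{596869} = 7 \sqrt{12181} \approx 772.57$)
$Q - \frac{-2394083 + 1054777}{1614222 + J{\left(-1295 \right)}} = 7 \sqrt{12181} - \frac{-2394083 + 1054777}{1614222 - 1016} = 7 \sqrt{12181} - - \frac{1339306}{1613206} = 7 \sqrt{12181} - \left(-1339306\right) \frac{1}{1613206} = 7 \sqrt{12181} - - \frac{669653}{806603} = 7 \sqrt{12181} + \frac{669653}{806603} = \frac{669653}{806603} + 7 \sqrt{12181}$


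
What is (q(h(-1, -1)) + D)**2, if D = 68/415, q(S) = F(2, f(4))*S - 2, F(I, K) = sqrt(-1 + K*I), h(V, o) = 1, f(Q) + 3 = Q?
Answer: 120409/172225 ≈ 0.69914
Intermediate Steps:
f(Q) = -3 + Q
F(I, K) = sqrt(-1 + I*K)
q(S) = -2 + S (q(S) = sqrt(-1 + 2*(-3 + 4))*S - 2 = sqrt(-1 + 2*1)*S - 2 = sqrt(-1 + 2)*S - 2 = sqrt(1)*S - 2 = 1*S - 2 = S - 2 = -2 + S)
D = 68/415 (D = 68*(1/415) = 68/415 ≈ 0.16386)
(q(h(-1, -1)) + D)**2 = ((-2 + 1) + 68/415)**2 = (-1 + 68/415)**2 = (-347/415)**2 = 120409/172225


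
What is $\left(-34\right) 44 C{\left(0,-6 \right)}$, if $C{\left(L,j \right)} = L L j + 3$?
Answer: $-4488$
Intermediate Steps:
$C{\left(L,j \right)} = 3 + j L^{2}$ ($C{\left(L,j \right)} = L^{2} j + 3 = j L^{2} + 3 = 3 + j L^{2}$)
$\left(-34\right) 44 C{\left(0,-6 \right)} = \left(-34\right) 44 \left(3 - 6 \cdot 0^{2}\right) = - 1496 \left(3 - 0\right) = - 1496 \left(3 + 0\right) = \left(-1496\right) 3 = -4488$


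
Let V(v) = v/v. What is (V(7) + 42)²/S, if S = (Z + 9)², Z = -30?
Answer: 1849/441 ≈ 4.1927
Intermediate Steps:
V(v) = 1
S = 441 (S = (-30 + 9)² = (-21)² = 441)
(V(7) + 42)²/S = (1 + 42)²/441 = 43²*(1/441) = 1849*(1/441) = 1849/441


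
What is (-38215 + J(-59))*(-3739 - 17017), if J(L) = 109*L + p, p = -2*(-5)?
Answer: 926464816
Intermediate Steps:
p = 10
J(L) = 10 + 109*L (J(L) = 109*L + 10 = 10 + 109*L)
(-38215 + J(-59))*(-3739 - 17017) = (-38215 + (10 + 109*(-59)))*(-3739 - 17017) = (-38215 + (10 - 6431))*(-20756) = (-38215 - 6421)*(-20756) = -44636*(-20756) = 926464816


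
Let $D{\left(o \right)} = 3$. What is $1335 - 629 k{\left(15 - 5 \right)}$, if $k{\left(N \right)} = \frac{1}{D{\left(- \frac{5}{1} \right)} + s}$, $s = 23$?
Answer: $\frac{34081}{26} \approx 1310.8$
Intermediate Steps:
$k{\left(N \right)} = \frac{1}{26}$ ($k{\left(N \right)} = \frac{1}{3 + 23} = \frac{1}{26}$)
$1335 - 629 k{\left(15 - 5 \right)} = 1335 - \frac{629}{26} = \frac{34081}{26}$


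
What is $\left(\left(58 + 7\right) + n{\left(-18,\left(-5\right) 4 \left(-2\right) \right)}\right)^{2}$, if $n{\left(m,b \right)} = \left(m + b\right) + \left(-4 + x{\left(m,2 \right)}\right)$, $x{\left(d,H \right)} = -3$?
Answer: $6400$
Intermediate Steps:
$n{\left(m,b \right)} = -7 + b + m$ ($n{\left(m,b \right)} = \left(m + b\right) - 7 = \left(b + m\right) - 7 = -7 + b + m$)
$\left(\left(58 + 7\right) + n{\left(-18,\left(-5\right) 4 \left(-2\right) \right)}\right)^{2} = \left(\left(58 + 7\right) - \left(25 - \left(-5\right) 4 \left(-2\right)\right)\right)^{2} = \left(65 - -15\right)^{2} = \left(65 + 15\right)^{2} = 80^{2} = 6400$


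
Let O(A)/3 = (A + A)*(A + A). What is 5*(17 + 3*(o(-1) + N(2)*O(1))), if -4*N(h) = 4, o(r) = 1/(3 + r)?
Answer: -175/2 ≈ -87.500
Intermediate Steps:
O(A) = 12*A² (O(A) = 3*((A + A)*(A + A)) = 3*((2*A)*(2*A)) = 3*(4*A²) = 12*A²)
N(h) = -1 (N(h) = -¼*4 = -1)
5*(17 + 3*(o(-1) + N(2)*O(1))) = 5*(17 + 3*(1/(3 - 1) - 12*1²)) = 5*(17 + 3*(1/2 - 12)) = 5*(17 + 3*(½ - 1*12)) = 5*(17 + 3*(½ - 12)) = 5*(17 + 3*(-23/2)) = 5*(17 - 69/2) = 5*(-35/2) = -175/2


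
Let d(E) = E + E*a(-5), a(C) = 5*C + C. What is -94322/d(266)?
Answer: 47161/3857 ≈ 12.227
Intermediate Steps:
a(C) = 6*C
d(E) = -29*E (d(E) = E + E*(6*(-5)) = E + E*(-30) = E - 30*E = -29*E)
-94322/d(266) = -94322/((-29*266)) = -94322/(-7714) = -94322*(-1/7714) = 47161/3857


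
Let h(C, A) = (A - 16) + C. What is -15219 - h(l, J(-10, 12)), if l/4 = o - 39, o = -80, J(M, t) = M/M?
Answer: -14728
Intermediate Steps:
J(M, t) = 1
l = -476 (l = 4*(-80 - 39) = 4*(-119) = -476)
h(C, A) = -16 + A + C (h(C, A) = (-16 + A) + C = -16 + A + C)
-15219 - h(l, J(-10, 12)) = -15219 - (-16 + 1 - 476) = -15219 - 1*(-491) = -15219 + 491 = -14728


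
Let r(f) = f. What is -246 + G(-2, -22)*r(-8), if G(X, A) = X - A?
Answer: -406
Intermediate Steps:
-246 + G(-2, -22)*r(-8) = -246 + (-2 - 1*(-22))*(-8) = -246 + (-2 + 22)*(-8) = -246 + 20*(-8) = -246 - 160 = -406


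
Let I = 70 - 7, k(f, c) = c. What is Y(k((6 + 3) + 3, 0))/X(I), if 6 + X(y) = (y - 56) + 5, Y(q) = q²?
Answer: 0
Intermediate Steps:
I = 63
X(y) = -57 + y (X(y) = -6 + ((y - 56) + 5) = -6 + ((-56 + y) + 5) = -6 + (-51 + y) = -57 + y)
Y(k((6 + 3) + 3, 0))/X(I) = 0²/(-57 + 63) = 0/6 = 0*(⅙) = 0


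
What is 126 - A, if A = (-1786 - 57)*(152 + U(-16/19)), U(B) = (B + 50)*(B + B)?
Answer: 2425842/19 ≈ 1.2768e+5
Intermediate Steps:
U(B) = 2*B*(50 + B) (U(B) = (50 + B)*(2*B) = 2*B*(50 + B))
A = -2423448/19 (A = (-1786 - 57)*(152 + 2*(-16/19)*(50 - 16/19)) = -1843*(152 + 2*(-16*1/19)*(50 - 16*1/19)) = -1843*(152 + 2*(-16/19)*(50 - 16/19)) = -1843*(152 + 2*(-16/19)*(934/19)) = -1843*(152 - 29888/361) = -1843*24984/361 = -2423448/19 ≈ -1.2755e+5)
126 - A = 126 - 1*(-2423448/19) = 126 + 2423448/19 = 2425842/19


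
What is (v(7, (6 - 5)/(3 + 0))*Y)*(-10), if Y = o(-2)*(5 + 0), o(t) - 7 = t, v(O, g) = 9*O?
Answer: -15750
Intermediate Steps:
o(t) = 7 + t
Y = 25 (Y = (7 - 2)*(5 + 0) = 5*5 = 25)
(v(7, (6 - 5)/(3 + 0))*Y)*(-10) = ((9*7)*25)*(-10) = (63*25)*(-10) = 1575*(-10) = -15750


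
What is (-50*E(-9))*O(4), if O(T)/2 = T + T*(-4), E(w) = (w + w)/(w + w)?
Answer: 1200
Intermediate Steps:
E(w) = 1 (E(w) = (2*w)/((2*w)) = (2*w)*(1/(2*w)) = 1)
O(T) = -6*T (O(T) = 2*(T + T*(-4)) = 2*(T - 4*T) = 2*(-3*T) = -6*T)
(-50*E(-9))*O(4) = (-50*1)*(-6*4) = -50*(-24) = 1200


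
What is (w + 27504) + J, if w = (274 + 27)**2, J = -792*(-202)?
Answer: 278089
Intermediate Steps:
J = 159984
w = 90601 (w = 301**2 = 90601)
(w + 27504) + J = (90601 + 27504) + 159984 = 118105 + 159984 = 278089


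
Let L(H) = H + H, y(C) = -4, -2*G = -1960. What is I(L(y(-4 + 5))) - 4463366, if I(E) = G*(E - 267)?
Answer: -4732866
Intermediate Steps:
G = 980 (G = -½*(-1960) = 980)
L(H) = 2*H
I(E) = -261660 + 980*E (I(E) = 980*(E - 267) = 980*(-267 + E) = -261660 + 980*E)
I(L(y(-4 + 5))) - 4463366 = (-261660 + 980*(2*(-4))) - 4463366 = (-261660 + 980*(-8)) - 4463366 = (-261660 - 7840) - 4463366 = -269500 - 4463366 = -4732866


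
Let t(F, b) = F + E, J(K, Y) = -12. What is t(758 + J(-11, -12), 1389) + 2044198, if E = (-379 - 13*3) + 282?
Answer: 2044808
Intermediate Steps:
E = -136 (E = (-379 - 39) + 282 = -418 + 282 = -136)
t(F, b) = -136 + F (t(F, b) = F - 136 = -136 + F)
t(758 + J(-11, -12), 1389) + 2044198 = (-136 + (758 - 12)) + 2044198 = (-136 + 746) + 2044198 = 610 + 2044198 = 2044808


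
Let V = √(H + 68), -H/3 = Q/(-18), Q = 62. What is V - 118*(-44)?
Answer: 5192 + √705/3 ≈ 5200.9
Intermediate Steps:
H = 31/3 (H = -186/(-18) = -186*(-1)/18 = -3*(-31/9) = 31/3 ≈ 10.333)
V = √705/3 (V = √(31/3 + 68) = √(235/3) = √705/3 ≈ 8.8506)
V - 118*(-44) = √705/3 - 118*(-44) = √705/3 + 5192 = 5192 + √705/3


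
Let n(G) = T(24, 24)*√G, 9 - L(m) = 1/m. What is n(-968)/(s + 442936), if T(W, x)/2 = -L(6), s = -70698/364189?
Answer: -212322187*I*√2/241968522309 ≈ -0.0012409*I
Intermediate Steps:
s = -70698/364189 (s = -70698*1/364189 = -70698/364189 ≈ -0.19412)
L(m) = 9 - 1/m
T(W, x) = -53/3 (T(W, x) = 2*(-(9 - 1/6)) = 2*(-(9 - 1*⅙)) = 2*(-(9 - ⅙)) = 2*(-1*53/6) = 2*(-53/6) = -53/3)
n(G) = -53*√G/3
n(-968)/(s + 442936) = (-1166*I*√2/3)/(-70698/364189 + 442936) = (-1166*I*√2/3)/(161312348206/364189) = -1166*I*√2/3*(364189/161312348206) = -212322187*I*√2/241968522309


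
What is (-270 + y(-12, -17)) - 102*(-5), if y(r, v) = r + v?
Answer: 211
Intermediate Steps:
(-270 + y(-12, -17)) - 102*(-5) = (-270 + (-12 - 17)) - 102*(-5) = (-270 - 29) + 510 = -299 + 510 = 211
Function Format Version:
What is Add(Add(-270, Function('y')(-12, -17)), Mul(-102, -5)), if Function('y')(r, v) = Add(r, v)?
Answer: 211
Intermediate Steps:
Add(Add(-270, Function('y')(-12, -17)), Mul(-102, -5)) = Add(Add(-270, Add(-12, -17)), Mul(-102, -5)) = Add(Add(-270, -29), 510) = Add(-299, 510) = 211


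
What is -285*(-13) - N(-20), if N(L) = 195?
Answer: 3510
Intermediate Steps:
-285*(-13) - N(-20) = -285*(-13) - 1*195 = 3705 - 195 = 3510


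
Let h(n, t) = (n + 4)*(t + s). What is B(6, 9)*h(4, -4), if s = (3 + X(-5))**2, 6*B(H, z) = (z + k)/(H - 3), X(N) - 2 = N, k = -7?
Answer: -32/9 ≈ -3.5556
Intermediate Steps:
X(N) = 2 + N
B(H, z) = (-7 + z)/(6*(-3 + H)) (B(H, z) = ((z - 7)/(H - 3))/6 = ((-7 + z)/(-3 + H))/6 = (-7 + z)/(6*(-3 + H)))
s = 0 (s = (3 + (2 - 5))**2 = (3 - 3)**2 = 0**2 = 0)
h(n, t) = t*(4 + n) (h(n, t) = (n + 4)*(t + 0) = (4 + n)*t = t*(4 + n))
B(6, 9)*h(4, -4) = ((-7 + 9)/(6*(-3 + 6)))*(-4*(4 + 4)) = ((1/6)*2/3)*(-4*8) = ((1/6)*(1/3)*2)*(-32) = (1/9)*(-32) = -32/9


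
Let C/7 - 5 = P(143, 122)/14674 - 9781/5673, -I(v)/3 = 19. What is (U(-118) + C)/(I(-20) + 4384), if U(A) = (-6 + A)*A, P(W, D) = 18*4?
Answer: 609980709484/180101859927 ≈ 3.3869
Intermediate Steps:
P(W, D) = 72
I(v) = -57 (I(v) = -3*19 = -57)
U(A) = A*(-6 + A)
C = 955885252/41622801 (C = 35 + 7*(72/14674 - 9781/5673) = 35 + 7*(72*(1/14674) - 9781*1/5673) = 35 + 7*(36/7337 - 9781/5673) = 35 + 7*(-71558969/41622801) = 35 - 500912783/41622801 = 955885252/41622801 ≈ 22.965)
(U(-118) + C)/(I(-20) + 4384) = (-118*(-6 - 118) + 955885252/41622801)/(-57 + 4384) = (-118*(-124) + 955885252/41622801)/4327 = (14632 + 955885252/41622801)*(1/4327) = (609980709484/41622801)*(1/4327) = 609980709484/180101859927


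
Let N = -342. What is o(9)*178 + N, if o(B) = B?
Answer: 1260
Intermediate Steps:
o(9)*178 + N = 9*178 - 342 = 1602 - 342 = 1260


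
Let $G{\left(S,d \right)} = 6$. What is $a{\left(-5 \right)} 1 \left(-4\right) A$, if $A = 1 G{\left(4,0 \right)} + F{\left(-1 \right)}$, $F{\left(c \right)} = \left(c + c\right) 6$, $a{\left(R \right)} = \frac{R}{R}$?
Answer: $24$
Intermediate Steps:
$a{\left(R \right)} = 1$
$F{\left(c \right)} = 12 c$ ($F{\left(c \right)} = 2 c 6 = 12 c$)
$A = -6$ ($A = 1 \cdot 6 + 12 \left(-1\right) = 6 - 12 = -6$)
$a{\left(-5 \right)} 1 \left(-4\right) A = 1 \cdot 1 \left(-4\right) \left(-6\right) = 1 \left(-4\right) \left(-6\right) = \left(-4\right) \left(-6\right) = 24$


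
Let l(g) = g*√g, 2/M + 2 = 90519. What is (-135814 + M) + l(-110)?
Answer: -12293475836/90517 - 110*I*√110 ≈ -1.3581e+5 - 1153.7*I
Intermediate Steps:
M = 2/90517 (M = 2/(-2 + 90519) = 2/90517 ≈ 2.2095e-5)
l(g) = g^(3/2)
(-135814 + M) + l(-110) = (-135814 + 2/90517) + (-110)^(3/2) = -12293475836/90517 - 110*I*√110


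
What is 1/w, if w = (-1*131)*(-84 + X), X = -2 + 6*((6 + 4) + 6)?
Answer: -1/1310 ≈ -0.00076336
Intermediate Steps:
X = 94 (X = -2 + 6*(10 + 6) = -2 + 6*16 = -2 + 96 = 94)
w = -1310 (w = (-1*131)*(-84 + 94) = -131*10 = -1310)
1/w = 1/(-1310) = -1/1310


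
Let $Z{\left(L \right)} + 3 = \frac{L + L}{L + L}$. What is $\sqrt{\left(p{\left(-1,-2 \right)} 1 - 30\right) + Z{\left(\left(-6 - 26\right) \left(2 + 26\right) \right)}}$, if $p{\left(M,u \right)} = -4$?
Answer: $6 i \approx 6.0 i$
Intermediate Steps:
$Z{\left(L \right)} = -2$ ($Z{\left(L \right)} = -3 + \frac{L + L}{L + L} = -3 + \frac{2 L}{2 L} = -3 + 2 L \frac{1}{2 L} = -3 + 1 = -2$)
$\sqrt{\left(p{\left(-1,-2 \right)} 1 - 30\right) + Z{\left(\left(-6 - 26\right) \left(2 + 26\right) \right)}} = \sqrt{\left(\left(-4\right) 1 - 30\right) - 2} = \sqrt{\left(-4 - 30\right) - 2} = \sqrt{-34 - 2} = \sqrt{-36} = 6 i$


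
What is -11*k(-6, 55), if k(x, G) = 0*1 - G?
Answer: 605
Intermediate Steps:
k(x, G) = -G (k(x, G) = 0 - G = -G)
-11*k(-6, 55) = -(-11)*55 = -11*(-55) = 605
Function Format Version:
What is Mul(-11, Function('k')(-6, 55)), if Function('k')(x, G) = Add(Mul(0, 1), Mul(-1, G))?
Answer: 605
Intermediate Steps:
Function('k')(x, G) = Mul(-1, G) (Function('k')(x, G) = Add(0, Mul(-1, G)) = Mul(-1, G))
Mul(-11, Function('k')(-6, 55)) = Mul(-11, Mul(-1, 55)) = Mul(-11, -55) = 605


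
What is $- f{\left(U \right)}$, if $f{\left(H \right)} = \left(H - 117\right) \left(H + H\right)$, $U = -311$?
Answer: $-266216$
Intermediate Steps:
$f{\left(H \right)} = 2 H \left(-117 + H\right)$ ($f{\left(H \right)} = \left(-117 + H\right) 2 H = 2 H \left(-117 + H\right)$)
$- f{\left(U \right)} = - 2 \left(-311\right) \left(-117 - 311\right) = - 2 \left(-311\right) \left(-428\right) = \left(-1\right) 266216 = -266216$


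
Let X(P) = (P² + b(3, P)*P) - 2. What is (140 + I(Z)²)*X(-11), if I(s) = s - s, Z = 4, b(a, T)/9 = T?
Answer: 169120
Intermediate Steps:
b(a, T) = 9*T
I(s) = 0
X(P) = -2 + 10*P² (X(P) = (P² + (9*P)*P) - 2 = (P² + 9*P²) - 2 = 10*P² - 2 = -2 + 10*P²)
(140 + I(Z)²)*X(-11) = (140 + 0²)*(-2 + 10*(-11)²) = (140 + 0)*(-2 + 10*121) = 140*(-2 + 1210) = 140*1208 = 169120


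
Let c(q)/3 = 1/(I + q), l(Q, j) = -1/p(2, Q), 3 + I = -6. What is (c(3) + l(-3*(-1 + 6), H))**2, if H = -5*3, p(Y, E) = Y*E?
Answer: 49/225 ≈ 0.21778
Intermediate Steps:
I = -9 (I = -3 - 6 = -9)
p(Y, E) = E*Y
H = -15
l(Q, j) = -1/(2*Q) (l(Q, j) = -1/(Q*2) = -1/(2*Q))
c(q) = 3/(-9 + q)
(c(3) + l(-3*(-1 + 6), H))**2 = (3/(-9 + 3) - (-1/(3*(-1 + 6)))/2)**2 = (3/(-6) - 1/(2*((-3*5))))**2 = (3*(-1/6) - 1/2/(-15))**2 = (-1/2 - 1/2*(-1/15))**2 = (-1/2 + 1/30)**2 = (-7/15)**2 = 49/225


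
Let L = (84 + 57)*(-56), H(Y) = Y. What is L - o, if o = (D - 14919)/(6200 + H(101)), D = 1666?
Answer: -49739443/6301 ≈ -7893.9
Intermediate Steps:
L = -7896 (L = 141*(-56) = -7896)
o = -13253/6301 (o = (1666 - 14919)/(6200 + 101) = -13253/6301 ≈ -2.1033)
L - o = -7896 - 1*(-13253/6301) = -7896 + 13253/6301 = -49739443/6301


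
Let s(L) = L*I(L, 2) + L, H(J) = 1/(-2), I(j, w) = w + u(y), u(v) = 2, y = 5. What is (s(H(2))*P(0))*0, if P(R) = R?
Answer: 0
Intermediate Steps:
I(j, w) = 2 + w (I(j, w) = w + 2 = 2 + w)
H(J) = -1/2
s(L) = 5*L (s(L) = L*(2 + 2) + L = L*4 + L = 4*L + L = 5*L)
(s(H(2))*P(0))*0 = ((5*(-1/2))*0)*0 = -5/2*0*0 = 0*0 = 0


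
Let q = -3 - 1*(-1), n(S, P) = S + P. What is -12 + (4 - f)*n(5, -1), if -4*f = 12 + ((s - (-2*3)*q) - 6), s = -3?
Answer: -5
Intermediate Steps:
n(S, P) = P + S
q = -2 (q = -3 + 1 = -2)
f = 9/4 (f = -(12 + ((-3 - (-2*3)*(-2)) - 6))/4 = -(12 + ((-3 - (-6)*(-2)) - 6))/4 = -(12 + ((-3 - 1*12) - 6))/4 = -(12 + ((-3 - 12) - 6))/4 = -(12 + (-15 - 6))/4 = -(12 - 21)/4 = -1/4*(-9) = 9/4 ≈ 2.2500)
-12 + (4 - f)*n(5, -1) = -12 + (4 - 1*9/4)*(-1 + 5) = -12 + (4 - 9/4)*4 = -12 + (7/4)*4 = -12 + 7 = -5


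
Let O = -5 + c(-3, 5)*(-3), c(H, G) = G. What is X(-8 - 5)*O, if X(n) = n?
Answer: 260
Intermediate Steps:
O = -20 (O = -5 + 5*(-3) = -5 - 15 = -20)
X(-8 - 5)*O = (-8 - 5)*(-20) = -13*(-20) = 260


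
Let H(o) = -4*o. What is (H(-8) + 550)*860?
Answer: 500520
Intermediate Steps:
(H(-8) + 550)*860 = (-4*(-8) + 550)*860 = (32 + 550)*860 = 582*860 = 500520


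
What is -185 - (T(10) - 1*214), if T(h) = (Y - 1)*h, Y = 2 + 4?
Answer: -21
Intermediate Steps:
Y = 6
T(h) = 5*h (T(h) = (6 - 1)*h = 5*h)
-185 - (T(10) - 1*214) = -185 - (5*10 - 1*214) = -185 - (50 - 214) = -185 - 1*(-164) = -185 + 164 = -21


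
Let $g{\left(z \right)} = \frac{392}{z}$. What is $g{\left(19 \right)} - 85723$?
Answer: $- \frac{1628345}{19} \approx -85702.0$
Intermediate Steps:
$g{\left(19 \right)} - 85723 = \frac{392}{19} - 85723 = - \frac{1628345}{19}$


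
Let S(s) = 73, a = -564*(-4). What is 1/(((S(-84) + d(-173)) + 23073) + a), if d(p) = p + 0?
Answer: 1/25229 ≈ 3.9637e-5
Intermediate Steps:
a = 2256
d(p) = p
1/(((S(-84) + d(-173)) + 23073) + a) = 1/(((73 - 173) + 23073) + 2256) = 1/((-100 + 23073) + 2256) = 1/(22973 + 2256) = 1/25229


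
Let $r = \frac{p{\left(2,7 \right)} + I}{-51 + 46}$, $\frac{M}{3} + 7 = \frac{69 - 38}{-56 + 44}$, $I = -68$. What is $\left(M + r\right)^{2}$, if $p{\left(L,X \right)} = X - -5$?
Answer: $\frac{123201}{400} \approx 308.0$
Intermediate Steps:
$p{\left(L,X \right)} = 5 + X$ ($p{\left(L,X \right)} = X + 5 = 5 + X$)
$M = - \frac{115}{4}$ ($M = -21 + 3 \frac{69 - 38}{-56 + 44} = -21 + 3 \frac{31}{-12} = -21 + 3 \cdot 31 \left(- \frac{1}{12}\right) = -21 + 3 \left(- \frac{31}{12}\right) = -21 - \frac{31}{4} = - \frac{115}{4} \approx -28.75$)
$r = \frac{56}{5}$ ($r = \frac{\left(5 + 7\right) - 68}{-51 + 46} = \frac{12 - 68}{-5} = \left(-56\right) \left(- \frac{1}{5}\right) = \frac{56}{5} \approx 11.2$)
$\left(M + r\right)^{2} = \left(- \frac{115}{4} + \frac{56}{5}\right)^{2} = \left(- \frac{351}{20}\right)^{2} = \frac{123201}{400}$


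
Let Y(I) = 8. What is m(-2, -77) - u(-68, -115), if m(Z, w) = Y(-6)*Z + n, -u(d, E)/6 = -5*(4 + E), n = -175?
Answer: 3139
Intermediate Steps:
u(d, E) = 120 + 30*E (u(d, E) = -(-30)*(4 + E) = -6*(-20 - 5*E) = 120 + 30*E)
m(Z, w) = -175 + 8*Z (m(Z, w) = 8*Z - 175 = -175 + 8*Z)
m(-2, -77) - u(-68, -115) = (-175 + 8*(-2)) - (120 + 30*(-115)) = (-175 - 16) - (120 - 3450) = -191 - 1*(-3330) = -191 + 3330 = 3139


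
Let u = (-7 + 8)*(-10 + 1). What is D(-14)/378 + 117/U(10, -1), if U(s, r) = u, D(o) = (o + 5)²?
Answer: -179/14 ≈ -12.786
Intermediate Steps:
D(o) = (5 + o)²
u = -9 (u = 1*(-9) = -9)
U(s, r) = -9
D(-14)/378 + 117/U(10, -1) = (5 - 14)²/378 + 117/(-9) = (-9)²*(1/378) + 117*(-⅑) = 81*(1/378) - 13 = 3/14 - 13 = -179/14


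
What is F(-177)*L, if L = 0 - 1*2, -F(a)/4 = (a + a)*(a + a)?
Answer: 1002528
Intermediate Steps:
F(a) = -16*a² (F(a) = -4*(a + a)*(a + a) = -4*2*a*2*a = -16*a²)
L = -2 (L = 0 - 2 = -2)
F(-177)*L = -16*(-177)²*(-2) = -16*31329*(-2) = -501264*(-2) = 1002528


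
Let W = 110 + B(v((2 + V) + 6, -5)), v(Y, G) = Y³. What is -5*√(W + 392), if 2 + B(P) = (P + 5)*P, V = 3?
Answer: -10*√444679 ≈ -6668.4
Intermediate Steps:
B(P) = -2 + P*(5 + P) (B(P) = -2 + (P + 5)*P = -2 + (5 + P)*P = -2 + P*(5 + P))
W = 1778324 (W = 110 + (-2 + (((2 + 3) + 6)³)² + 5*((2 + 3) + 6)³) = 110 + (-2 + ((5 + 6)³)² + 5*(5 + 6)³) = 110 + (-2 + (11³)² + 5*11³) = 110 + (-2 + 1331² + 5*1331) = 110 + (-2 + 1771561 + 6655) = 110 + 1778214 = 1778324)
-5*√(W + 392) = -5*√(1778324 + 392) = -10*√444679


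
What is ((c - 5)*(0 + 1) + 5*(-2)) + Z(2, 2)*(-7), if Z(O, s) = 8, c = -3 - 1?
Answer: -75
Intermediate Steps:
c = -4
((c - 5)*(0 + 1) + 5*(-2)) + Z(2, 2)*(-7) = ((-4 - 5)*(0 + 1) + 5*(-2)) + 8*(-7) = (-9*1 - 10) - 56 = (-9 - 10) - 56 = -19 - 56 = -75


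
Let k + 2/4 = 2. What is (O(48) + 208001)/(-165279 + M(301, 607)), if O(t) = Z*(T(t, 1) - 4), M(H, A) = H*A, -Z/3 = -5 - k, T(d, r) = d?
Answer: 208859/17428 ≈ 11.984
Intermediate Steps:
k = 3/2 (k = -½ + 2 = 3/2 ≈ 1.5000)
Z = 39/2 (Z = -3*(-5 - 1*3/2) = -3*(-5 - 3/2) = -3*(-13/2) = 39/2 ≈ 19.500)
M(H, A) = A*H
O(t) = -78 + 39*t/2 (O(t) = 39*(t - 4)/2 = 39*(-4 + t)/2 = -78 + 39*t/2)
(O(48) + 208001)/(-165279 + M(301, 607)) = ((-78 + (39/2)*48) + 208001)/(-165279 + 607*301) = ((-78 + 936) + 208001)/(-165279 + 182707) = (858 + 208001)/17428 = 208859*(1/17428) = 208859/17428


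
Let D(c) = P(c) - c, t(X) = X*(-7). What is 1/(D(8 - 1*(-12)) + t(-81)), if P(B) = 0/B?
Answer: 1/547 ≈ 0.0018282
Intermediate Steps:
P(B) = 0
t(X) = -7*X
D(c) = -c (D(c) = 0 - c = -c)
1/(D(8 - 1*(-12)) + t(-81)) = 1/(-(8 - 1*(-12)) - 7*(-81)) = 1/(-(8 + 12) + 567) = 1/(-1*20 + 567) = 1/(-20 + 567) = 1/547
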